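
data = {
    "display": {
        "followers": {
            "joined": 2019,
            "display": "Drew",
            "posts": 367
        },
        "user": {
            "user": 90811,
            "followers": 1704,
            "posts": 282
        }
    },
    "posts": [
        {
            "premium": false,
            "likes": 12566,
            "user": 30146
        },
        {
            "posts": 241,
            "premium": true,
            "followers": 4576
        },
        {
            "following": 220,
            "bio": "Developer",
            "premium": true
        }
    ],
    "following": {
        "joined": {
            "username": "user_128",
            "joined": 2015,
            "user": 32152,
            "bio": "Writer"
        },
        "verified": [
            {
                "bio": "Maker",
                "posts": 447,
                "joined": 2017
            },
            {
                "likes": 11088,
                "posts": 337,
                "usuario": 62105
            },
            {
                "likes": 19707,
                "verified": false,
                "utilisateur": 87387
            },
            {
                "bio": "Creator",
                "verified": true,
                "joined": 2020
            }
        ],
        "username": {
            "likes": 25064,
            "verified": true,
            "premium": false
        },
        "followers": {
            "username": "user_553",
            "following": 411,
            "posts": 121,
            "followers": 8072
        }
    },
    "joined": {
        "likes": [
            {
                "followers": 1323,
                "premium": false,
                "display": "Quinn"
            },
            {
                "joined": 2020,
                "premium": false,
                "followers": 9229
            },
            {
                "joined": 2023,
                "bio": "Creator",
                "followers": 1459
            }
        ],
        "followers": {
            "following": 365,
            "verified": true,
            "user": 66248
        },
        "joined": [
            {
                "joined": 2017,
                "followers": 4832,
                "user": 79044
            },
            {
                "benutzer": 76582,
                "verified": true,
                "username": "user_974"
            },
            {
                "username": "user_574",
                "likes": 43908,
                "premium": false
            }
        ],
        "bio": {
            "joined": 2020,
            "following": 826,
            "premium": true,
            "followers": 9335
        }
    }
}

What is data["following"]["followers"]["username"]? "user_553"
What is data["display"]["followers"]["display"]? "Drew"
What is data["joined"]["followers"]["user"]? 66248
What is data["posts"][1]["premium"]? True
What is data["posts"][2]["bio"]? "Developer"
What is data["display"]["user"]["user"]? 90811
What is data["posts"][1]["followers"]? 4576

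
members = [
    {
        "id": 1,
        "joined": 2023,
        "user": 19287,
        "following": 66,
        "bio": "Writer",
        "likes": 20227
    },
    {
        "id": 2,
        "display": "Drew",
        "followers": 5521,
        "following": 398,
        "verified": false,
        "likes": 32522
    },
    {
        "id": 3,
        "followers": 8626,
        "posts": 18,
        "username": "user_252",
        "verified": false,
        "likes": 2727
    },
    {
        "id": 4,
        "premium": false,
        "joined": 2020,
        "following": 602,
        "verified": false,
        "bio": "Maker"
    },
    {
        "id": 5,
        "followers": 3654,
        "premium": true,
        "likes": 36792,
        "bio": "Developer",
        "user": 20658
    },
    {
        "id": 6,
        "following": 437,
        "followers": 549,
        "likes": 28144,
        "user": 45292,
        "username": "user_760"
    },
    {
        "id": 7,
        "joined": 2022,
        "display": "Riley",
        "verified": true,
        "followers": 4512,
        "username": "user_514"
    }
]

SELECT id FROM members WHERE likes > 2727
[1, 2, 5, 6]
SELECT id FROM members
[1, 2, 3, 4, 5, 6, 7]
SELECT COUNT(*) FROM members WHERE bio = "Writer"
1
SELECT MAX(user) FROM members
45292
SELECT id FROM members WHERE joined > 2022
[1]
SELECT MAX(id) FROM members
7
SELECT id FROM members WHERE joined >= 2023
[1]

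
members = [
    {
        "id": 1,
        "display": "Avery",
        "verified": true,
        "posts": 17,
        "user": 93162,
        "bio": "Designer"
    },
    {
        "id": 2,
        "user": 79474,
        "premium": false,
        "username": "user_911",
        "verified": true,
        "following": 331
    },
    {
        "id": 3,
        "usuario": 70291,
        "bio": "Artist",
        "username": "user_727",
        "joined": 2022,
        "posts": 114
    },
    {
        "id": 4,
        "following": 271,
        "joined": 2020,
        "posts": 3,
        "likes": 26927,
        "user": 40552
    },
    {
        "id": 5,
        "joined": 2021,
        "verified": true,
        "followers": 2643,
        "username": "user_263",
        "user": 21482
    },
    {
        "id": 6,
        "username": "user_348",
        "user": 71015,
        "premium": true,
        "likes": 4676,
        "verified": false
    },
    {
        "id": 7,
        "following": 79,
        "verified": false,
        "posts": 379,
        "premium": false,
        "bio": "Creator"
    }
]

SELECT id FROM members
[1, 2, 3, 4, 5, 6, 7]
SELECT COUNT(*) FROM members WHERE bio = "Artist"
1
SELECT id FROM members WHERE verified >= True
[1, 2, 5]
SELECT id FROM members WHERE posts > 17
[3, 7]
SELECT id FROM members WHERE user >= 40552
[1, 2, 4, 6]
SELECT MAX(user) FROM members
93162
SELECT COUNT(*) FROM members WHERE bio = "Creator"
1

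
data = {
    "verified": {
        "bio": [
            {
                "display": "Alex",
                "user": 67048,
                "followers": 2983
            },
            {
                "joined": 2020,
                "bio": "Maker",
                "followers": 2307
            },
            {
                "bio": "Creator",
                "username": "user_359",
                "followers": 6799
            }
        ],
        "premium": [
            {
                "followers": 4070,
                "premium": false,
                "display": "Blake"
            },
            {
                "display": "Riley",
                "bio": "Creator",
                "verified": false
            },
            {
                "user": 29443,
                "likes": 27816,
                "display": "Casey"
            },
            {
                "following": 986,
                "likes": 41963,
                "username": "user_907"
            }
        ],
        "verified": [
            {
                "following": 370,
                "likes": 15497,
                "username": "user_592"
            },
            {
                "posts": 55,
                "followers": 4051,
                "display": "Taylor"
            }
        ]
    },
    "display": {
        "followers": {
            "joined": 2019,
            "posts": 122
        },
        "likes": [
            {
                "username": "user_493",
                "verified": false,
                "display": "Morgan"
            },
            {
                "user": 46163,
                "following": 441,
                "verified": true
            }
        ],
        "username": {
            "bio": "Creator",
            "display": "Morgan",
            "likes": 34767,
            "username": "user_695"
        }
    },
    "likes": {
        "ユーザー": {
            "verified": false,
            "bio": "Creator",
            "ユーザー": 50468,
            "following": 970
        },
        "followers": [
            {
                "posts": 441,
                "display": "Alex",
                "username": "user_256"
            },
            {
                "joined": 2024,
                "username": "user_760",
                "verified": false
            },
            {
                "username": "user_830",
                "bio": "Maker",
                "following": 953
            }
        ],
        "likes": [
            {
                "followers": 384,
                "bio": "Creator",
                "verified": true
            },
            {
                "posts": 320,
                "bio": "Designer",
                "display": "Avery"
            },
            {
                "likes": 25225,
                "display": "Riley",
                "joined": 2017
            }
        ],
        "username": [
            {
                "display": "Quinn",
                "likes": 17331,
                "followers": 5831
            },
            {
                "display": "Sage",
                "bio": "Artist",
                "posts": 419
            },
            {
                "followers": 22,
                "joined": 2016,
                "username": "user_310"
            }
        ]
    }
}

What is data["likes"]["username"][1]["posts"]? 419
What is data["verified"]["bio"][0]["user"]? 67048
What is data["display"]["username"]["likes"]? 34767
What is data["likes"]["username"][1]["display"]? "Sage"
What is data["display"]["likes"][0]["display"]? "Morgan"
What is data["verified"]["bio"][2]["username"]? "user_359"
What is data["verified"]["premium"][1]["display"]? "Riley"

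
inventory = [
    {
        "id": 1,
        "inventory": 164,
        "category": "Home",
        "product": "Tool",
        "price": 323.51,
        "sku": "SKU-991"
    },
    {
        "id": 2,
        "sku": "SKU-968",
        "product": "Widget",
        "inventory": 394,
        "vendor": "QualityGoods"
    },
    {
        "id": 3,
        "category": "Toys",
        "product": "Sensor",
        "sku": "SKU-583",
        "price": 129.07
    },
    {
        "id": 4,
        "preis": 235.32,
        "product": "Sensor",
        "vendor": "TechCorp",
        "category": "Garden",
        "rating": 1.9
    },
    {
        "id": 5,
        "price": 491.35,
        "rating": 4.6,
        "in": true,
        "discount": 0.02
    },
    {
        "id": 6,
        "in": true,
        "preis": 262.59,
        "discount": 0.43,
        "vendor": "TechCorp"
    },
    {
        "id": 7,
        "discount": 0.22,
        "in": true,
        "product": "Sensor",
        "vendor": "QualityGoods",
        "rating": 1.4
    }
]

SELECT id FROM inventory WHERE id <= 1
[1]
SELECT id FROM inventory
[1, 2, 3, 4, 5, 6, 7]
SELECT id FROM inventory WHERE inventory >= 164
[1, 2]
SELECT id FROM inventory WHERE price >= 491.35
[5]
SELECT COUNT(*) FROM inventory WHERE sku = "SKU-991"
1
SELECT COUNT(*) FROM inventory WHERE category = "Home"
1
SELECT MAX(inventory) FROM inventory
394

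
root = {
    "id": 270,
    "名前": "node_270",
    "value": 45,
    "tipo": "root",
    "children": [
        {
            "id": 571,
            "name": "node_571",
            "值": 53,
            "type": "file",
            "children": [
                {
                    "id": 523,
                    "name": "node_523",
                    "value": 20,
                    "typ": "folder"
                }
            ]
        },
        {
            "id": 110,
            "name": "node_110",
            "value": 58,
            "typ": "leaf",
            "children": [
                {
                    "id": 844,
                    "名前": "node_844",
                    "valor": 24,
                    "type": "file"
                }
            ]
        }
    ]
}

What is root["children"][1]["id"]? 110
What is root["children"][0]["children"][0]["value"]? 20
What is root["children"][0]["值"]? 53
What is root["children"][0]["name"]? "node_571"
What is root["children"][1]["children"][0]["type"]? "file"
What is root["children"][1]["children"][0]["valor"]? 24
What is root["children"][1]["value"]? 58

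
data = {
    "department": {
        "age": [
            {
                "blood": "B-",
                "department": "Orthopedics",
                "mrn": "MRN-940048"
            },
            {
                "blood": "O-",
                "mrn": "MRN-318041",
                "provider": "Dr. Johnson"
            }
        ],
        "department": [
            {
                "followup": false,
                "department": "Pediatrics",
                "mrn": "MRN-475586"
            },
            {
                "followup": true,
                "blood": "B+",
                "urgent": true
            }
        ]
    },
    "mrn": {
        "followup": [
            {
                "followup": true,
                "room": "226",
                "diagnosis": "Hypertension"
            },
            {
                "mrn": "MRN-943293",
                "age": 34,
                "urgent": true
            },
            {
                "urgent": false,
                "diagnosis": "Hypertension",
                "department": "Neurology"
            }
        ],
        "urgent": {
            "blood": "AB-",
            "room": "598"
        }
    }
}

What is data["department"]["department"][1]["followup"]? True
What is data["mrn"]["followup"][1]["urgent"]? True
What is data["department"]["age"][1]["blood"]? "O-"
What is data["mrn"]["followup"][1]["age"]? 34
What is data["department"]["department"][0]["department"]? "Pediatrics"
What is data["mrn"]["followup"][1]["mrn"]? "MRN-943293"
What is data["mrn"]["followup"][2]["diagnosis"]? "Hypertension"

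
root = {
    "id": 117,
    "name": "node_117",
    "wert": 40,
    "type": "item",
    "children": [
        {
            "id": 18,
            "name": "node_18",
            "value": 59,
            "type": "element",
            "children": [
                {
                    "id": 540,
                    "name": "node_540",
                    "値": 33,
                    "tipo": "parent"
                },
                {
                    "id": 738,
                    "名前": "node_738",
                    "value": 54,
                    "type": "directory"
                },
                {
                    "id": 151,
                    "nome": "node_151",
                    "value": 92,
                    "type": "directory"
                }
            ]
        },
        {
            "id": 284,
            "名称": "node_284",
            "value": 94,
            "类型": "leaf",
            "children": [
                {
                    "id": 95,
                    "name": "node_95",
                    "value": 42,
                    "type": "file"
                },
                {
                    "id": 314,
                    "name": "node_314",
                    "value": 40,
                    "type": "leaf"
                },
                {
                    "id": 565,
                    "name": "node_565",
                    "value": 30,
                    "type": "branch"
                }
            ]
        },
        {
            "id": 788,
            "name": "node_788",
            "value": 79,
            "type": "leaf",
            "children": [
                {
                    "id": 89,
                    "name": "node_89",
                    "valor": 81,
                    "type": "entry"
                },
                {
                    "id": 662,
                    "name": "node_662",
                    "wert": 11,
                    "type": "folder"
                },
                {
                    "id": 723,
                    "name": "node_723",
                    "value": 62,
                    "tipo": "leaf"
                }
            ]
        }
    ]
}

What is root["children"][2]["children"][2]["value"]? 62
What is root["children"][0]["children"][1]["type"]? "directory"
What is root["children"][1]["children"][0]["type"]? "file"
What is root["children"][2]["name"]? "node_788"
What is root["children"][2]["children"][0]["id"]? 89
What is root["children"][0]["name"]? "node_18"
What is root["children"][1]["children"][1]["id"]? 314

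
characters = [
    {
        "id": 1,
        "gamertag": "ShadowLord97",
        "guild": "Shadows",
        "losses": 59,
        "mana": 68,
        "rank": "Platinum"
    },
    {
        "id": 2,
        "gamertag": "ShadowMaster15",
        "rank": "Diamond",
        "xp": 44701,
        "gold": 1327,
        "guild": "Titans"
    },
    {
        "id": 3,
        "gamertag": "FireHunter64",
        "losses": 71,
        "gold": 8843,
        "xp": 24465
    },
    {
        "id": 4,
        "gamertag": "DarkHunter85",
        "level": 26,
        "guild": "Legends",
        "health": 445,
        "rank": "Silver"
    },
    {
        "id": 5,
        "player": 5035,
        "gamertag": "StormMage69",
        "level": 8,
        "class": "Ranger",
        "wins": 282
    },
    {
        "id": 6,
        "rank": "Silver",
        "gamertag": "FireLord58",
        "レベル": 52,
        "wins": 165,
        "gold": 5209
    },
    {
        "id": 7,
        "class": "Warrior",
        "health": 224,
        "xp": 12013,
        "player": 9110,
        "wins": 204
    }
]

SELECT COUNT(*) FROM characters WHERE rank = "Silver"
2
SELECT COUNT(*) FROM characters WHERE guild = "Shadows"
1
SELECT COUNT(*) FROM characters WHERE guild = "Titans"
1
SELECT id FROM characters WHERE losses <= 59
[1]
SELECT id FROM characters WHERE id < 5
[1, 2, 3, 4]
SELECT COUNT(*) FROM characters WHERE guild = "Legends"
1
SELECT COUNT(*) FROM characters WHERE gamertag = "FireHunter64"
1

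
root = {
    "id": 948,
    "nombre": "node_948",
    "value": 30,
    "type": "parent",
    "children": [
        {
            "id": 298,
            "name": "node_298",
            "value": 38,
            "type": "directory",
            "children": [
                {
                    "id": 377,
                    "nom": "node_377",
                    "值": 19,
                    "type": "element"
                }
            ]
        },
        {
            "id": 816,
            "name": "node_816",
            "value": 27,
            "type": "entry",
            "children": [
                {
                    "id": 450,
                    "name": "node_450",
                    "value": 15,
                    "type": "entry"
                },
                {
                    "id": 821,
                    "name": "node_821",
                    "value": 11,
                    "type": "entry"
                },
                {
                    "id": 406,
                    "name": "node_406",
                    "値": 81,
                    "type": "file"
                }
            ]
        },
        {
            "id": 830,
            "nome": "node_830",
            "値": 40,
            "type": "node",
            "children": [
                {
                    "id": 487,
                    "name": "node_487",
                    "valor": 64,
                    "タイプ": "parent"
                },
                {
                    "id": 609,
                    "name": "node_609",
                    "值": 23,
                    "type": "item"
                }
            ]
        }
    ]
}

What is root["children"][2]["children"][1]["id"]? 609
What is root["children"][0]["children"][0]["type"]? "element"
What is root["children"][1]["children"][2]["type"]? "file"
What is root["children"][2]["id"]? 830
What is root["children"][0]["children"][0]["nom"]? "node_377"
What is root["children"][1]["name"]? "node_816"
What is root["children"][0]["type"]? "directory"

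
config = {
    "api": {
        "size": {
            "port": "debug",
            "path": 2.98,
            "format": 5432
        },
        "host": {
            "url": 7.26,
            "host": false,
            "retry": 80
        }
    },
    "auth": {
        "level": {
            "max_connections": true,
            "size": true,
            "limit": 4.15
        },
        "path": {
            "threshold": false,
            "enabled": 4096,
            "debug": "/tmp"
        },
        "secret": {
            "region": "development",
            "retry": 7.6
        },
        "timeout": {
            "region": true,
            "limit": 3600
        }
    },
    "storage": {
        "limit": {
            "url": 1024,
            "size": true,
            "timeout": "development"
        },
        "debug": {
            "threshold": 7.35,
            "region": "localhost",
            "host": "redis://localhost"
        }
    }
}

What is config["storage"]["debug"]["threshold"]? 7.35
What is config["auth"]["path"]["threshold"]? False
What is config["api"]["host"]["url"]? 7.26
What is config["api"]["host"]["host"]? False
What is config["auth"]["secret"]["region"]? "development"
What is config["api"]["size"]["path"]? 2.98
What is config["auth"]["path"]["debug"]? "/tmp"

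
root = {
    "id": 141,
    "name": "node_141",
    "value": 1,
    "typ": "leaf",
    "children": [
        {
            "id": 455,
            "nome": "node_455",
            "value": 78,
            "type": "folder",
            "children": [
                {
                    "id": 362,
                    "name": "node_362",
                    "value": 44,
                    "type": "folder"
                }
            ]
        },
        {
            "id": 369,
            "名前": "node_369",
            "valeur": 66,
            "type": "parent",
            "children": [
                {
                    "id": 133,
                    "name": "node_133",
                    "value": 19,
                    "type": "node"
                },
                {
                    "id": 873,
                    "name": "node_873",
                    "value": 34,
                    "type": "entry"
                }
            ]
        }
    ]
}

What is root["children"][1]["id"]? 369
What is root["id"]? 141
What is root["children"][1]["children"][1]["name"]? "node_873"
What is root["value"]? 1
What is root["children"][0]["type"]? "folder"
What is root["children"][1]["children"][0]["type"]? "node"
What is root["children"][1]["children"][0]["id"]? 133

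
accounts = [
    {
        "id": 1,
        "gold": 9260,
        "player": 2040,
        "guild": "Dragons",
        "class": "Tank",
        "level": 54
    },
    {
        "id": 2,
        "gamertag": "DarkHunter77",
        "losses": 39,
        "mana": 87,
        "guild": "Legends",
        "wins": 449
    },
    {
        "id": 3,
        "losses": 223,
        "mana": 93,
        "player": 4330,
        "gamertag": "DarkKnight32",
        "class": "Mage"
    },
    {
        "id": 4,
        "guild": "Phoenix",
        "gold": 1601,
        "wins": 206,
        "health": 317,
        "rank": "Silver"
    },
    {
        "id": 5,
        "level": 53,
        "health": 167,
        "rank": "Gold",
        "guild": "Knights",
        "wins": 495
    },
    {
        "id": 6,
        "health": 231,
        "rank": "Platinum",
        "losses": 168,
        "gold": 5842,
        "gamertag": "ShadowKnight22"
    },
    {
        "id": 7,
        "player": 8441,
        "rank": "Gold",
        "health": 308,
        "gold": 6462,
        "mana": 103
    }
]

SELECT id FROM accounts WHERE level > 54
[]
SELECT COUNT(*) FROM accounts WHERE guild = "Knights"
1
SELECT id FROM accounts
[1, 2, 3, 4, 5, 6, 7]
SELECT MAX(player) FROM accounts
8441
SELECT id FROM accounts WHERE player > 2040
[3, 7]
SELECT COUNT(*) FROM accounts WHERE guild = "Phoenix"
1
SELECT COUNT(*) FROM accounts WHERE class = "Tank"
1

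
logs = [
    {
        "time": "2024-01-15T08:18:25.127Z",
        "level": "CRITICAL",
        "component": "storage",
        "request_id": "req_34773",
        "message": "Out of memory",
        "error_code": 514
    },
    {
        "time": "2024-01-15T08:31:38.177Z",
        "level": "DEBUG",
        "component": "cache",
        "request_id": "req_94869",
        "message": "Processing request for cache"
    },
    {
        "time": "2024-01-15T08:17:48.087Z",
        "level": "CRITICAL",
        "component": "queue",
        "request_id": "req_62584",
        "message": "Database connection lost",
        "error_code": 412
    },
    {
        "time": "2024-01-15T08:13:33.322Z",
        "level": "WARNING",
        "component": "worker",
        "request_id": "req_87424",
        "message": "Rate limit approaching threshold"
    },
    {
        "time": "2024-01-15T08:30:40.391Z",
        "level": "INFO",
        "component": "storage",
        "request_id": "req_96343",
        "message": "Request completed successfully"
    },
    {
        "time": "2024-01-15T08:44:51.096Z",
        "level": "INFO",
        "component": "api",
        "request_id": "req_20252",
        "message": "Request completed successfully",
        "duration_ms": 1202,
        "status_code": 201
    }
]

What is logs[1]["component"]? "cache"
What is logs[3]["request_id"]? "req_87424"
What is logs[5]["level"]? "INFO"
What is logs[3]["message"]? "Rate limit approaching threshold"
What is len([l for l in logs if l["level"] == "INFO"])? 2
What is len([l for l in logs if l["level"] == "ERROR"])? 0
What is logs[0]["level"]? "CRITICAL"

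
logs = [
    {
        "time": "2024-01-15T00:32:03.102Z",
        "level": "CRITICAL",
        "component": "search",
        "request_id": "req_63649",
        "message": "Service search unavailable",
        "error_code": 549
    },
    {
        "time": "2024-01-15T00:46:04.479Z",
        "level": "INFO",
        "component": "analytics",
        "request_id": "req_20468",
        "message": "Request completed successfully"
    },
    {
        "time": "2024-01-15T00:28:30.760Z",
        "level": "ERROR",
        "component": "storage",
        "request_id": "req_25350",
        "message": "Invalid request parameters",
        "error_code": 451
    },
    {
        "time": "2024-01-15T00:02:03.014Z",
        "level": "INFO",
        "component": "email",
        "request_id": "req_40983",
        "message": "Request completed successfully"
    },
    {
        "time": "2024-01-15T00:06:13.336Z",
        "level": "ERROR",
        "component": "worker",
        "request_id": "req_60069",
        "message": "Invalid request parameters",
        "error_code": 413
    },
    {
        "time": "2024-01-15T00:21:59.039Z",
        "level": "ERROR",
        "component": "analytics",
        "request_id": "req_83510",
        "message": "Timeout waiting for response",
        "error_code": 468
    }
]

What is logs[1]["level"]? "INFO"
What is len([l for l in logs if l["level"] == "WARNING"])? 0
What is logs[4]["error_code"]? 413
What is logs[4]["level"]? "ERROR"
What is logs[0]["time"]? "2024-01-15T00:32:03.102Z"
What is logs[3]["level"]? "INFO"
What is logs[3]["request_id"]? "req_40983"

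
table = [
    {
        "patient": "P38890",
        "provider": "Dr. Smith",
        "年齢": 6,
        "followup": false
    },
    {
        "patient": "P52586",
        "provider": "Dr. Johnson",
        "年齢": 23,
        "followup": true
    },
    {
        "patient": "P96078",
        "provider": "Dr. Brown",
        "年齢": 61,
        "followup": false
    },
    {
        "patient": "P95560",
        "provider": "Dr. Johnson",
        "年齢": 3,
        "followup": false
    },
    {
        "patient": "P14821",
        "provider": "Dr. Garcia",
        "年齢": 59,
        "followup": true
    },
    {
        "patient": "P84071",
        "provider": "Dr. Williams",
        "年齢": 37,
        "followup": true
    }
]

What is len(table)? 6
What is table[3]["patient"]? "P95560"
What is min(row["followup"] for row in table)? False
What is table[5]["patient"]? "P84071"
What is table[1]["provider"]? "Dr. Johnson"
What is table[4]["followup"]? True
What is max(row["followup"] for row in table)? True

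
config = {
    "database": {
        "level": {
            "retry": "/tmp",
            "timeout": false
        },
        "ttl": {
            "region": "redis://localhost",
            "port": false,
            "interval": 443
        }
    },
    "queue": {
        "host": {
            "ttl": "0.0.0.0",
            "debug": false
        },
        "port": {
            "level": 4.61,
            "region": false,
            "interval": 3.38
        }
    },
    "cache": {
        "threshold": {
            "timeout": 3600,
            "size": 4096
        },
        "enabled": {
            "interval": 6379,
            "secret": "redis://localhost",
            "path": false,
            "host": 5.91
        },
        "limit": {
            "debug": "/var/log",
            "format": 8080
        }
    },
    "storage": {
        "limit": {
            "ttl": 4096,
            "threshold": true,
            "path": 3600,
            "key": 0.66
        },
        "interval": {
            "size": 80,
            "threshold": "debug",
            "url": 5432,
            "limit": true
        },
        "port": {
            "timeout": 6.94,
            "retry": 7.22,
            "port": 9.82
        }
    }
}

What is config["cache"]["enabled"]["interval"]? 6379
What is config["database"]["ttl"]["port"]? False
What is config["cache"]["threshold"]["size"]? 4096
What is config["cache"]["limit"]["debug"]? "/var/log"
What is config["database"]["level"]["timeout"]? False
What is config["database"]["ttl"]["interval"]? 443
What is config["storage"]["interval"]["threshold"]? "debug"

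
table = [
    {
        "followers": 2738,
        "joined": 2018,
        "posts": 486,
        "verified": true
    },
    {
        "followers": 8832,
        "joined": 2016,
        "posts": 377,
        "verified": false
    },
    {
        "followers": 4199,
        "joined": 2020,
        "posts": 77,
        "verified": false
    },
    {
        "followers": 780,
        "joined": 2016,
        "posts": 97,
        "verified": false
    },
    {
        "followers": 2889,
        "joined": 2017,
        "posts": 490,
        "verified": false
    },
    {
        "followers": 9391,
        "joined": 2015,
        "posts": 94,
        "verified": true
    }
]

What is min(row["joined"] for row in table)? 2015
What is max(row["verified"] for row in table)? True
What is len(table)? 6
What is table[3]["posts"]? 97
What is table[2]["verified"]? False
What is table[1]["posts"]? 377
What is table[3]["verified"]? False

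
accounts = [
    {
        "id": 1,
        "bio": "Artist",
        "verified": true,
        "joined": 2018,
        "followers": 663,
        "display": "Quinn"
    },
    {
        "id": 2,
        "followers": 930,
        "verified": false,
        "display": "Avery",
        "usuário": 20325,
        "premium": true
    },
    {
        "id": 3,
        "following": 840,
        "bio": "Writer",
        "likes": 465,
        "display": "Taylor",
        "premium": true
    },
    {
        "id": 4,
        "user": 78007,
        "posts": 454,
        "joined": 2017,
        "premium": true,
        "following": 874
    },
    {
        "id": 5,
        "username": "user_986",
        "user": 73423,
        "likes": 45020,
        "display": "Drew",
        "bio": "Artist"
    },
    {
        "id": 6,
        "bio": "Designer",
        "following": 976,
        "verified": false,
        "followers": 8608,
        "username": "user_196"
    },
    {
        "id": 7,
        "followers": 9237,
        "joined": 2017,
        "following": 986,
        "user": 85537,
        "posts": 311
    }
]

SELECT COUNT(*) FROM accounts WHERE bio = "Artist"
2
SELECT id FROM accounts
[1, 2, 3, 4, 5, 6, 7]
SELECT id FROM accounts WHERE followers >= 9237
[7]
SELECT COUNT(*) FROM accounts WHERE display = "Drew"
1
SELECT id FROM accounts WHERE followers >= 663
[1, 2, 6, 7]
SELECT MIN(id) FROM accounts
1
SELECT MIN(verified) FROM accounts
False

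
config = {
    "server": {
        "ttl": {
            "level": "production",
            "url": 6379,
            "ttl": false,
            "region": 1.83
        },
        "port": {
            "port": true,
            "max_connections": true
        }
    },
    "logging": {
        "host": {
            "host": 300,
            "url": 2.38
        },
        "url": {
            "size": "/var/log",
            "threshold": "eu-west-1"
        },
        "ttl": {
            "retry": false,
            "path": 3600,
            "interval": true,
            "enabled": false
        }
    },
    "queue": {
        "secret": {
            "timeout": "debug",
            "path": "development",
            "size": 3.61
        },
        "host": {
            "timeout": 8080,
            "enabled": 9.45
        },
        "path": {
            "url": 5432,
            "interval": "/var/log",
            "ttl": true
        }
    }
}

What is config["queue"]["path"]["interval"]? "/var/log"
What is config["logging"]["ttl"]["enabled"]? False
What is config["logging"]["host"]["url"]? 2.38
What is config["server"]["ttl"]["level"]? "production"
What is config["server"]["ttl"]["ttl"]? False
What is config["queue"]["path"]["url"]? 5432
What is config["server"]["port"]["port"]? True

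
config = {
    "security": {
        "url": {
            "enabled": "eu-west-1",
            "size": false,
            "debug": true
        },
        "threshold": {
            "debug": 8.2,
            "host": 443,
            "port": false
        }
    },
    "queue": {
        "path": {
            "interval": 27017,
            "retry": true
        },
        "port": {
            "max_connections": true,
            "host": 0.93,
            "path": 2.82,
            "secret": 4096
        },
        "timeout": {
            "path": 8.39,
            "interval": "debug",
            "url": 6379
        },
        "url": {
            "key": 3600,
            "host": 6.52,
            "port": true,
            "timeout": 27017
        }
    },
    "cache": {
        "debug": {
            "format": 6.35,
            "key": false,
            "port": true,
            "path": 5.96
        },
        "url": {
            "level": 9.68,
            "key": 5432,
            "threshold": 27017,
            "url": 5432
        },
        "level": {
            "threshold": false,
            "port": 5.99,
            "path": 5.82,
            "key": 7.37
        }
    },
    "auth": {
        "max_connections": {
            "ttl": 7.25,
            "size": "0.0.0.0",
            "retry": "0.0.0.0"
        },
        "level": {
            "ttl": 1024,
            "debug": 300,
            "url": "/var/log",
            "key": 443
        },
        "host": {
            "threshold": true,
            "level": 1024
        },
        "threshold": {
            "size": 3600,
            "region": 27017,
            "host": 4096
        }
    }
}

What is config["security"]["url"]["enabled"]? "eu-west-1"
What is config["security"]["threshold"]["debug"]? 8.2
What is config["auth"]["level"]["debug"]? 300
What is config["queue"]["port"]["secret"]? 4096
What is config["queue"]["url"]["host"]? 6.52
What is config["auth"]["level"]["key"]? 443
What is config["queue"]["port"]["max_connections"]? True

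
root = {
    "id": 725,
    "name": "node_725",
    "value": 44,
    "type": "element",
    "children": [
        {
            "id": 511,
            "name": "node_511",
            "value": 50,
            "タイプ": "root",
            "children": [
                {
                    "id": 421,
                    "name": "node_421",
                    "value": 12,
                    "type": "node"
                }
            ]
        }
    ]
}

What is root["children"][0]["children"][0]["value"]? 12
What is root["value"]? 44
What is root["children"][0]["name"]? "node_511"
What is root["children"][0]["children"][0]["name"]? "node_421"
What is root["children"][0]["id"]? 511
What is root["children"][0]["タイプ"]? "root"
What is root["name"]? "node_725"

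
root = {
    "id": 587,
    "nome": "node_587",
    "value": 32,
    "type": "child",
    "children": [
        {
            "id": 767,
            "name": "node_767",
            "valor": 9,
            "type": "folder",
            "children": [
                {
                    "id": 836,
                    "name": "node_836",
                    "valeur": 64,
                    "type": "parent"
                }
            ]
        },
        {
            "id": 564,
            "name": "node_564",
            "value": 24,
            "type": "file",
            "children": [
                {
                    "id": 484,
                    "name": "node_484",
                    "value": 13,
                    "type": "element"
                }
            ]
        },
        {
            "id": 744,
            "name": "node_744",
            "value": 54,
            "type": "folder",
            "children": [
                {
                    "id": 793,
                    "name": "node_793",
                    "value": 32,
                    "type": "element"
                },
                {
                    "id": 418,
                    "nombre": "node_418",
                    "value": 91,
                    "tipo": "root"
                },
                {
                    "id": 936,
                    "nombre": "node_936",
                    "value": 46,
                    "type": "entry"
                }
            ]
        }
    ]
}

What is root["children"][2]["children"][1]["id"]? 418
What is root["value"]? 32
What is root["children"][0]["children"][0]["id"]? 836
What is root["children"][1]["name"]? "node_564"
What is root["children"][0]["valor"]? 9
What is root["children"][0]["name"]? "node_767"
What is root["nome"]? "node_587"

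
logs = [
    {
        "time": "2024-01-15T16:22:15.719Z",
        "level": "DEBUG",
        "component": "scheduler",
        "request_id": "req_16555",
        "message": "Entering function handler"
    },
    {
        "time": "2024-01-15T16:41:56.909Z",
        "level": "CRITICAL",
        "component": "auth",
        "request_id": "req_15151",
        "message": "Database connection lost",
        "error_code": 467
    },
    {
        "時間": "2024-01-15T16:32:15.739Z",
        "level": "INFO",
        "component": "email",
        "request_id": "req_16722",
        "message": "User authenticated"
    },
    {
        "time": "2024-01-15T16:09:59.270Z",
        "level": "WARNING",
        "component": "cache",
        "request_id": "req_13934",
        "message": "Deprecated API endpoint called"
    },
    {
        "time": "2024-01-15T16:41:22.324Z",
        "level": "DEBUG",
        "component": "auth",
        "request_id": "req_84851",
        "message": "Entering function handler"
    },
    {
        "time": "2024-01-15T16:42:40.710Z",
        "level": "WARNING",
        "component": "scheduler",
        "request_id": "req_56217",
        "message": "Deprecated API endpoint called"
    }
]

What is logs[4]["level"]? "DEBUG"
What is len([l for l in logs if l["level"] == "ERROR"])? 0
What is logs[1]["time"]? "2024-01-15T16:41:56.909Z"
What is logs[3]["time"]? "2024-01-15T16:09:59.270Z"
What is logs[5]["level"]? "WARNING"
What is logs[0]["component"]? "scheduler"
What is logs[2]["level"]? "INFO"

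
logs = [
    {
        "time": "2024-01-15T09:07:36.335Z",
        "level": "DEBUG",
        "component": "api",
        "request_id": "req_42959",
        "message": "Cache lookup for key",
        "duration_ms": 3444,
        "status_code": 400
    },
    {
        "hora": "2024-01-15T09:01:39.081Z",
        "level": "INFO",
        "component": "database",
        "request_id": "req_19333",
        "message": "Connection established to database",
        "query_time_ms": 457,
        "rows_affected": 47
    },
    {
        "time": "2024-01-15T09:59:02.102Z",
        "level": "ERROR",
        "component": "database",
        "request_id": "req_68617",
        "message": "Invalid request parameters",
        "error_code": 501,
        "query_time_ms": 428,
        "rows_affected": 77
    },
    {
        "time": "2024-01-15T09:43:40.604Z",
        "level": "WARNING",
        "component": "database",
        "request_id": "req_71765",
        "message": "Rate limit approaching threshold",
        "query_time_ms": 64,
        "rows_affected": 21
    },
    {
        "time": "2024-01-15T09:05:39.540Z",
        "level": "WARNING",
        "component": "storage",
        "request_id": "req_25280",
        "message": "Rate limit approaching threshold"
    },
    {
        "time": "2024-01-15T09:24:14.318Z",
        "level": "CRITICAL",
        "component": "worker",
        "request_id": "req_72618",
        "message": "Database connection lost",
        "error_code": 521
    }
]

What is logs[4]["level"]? "WARNING"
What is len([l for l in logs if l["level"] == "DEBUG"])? 1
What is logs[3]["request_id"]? "req_71765"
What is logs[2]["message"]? "Invalid request parameters"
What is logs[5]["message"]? "Database connection lost"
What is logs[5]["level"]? "CRITICAL"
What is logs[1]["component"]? "database"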